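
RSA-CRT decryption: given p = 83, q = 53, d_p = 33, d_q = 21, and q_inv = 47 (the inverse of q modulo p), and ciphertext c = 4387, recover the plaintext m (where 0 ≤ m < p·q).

3533

m₁ = c^(d_p) mod p: c ≡ 71 (mod 83), and 71^33 mod 83 = 47.
m₂ = c^(d_q) mod q: c ≡ 41 (mod 53), and 41^21 mod 53 = 35.
h = q_inv·(m₁ − m₂) mod p = 47·(47 − 35) mod 83 = 66.
m = m₂ + h·q = 35 + 66·53 = 3533.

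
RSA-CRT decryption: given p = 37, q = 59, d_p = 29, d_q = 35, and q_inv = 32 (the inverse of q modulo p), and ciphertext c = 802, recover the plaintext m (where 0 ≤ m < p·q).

m₁ = c^(d_p) mod p: c ≡ 25 (mod 37), and 25^29 mod 37 = 4.
m₂ = c^(d_q) mod q: c ≡ 35 (mod 59), and 35^35 mod 59 = 29.
h = q_inv·(m₁ − m₂) mod p = 32·(4 − 29) mod 37 = 14.
m = m₂ + h·q = 29 + 14·59 = 855.

855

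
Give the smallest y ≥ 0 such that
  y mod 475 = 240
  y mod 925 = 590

Combine the congruences pairwise.
gcd(475, 925) = 25 and 25 | (590 − 240), so the pair is consistent; merging gives y ≡ 13540 (mod 17575), where 17575 = lcm(475, 925).
The solution is unique modulo lcm(475, 925) = 17575.

13540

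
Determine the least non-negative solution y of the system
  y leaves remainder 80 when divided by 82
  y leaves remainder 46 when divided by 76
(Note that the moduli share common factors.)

654

Combine the congruences pairwise.
gcd(82, 76) = 2 and 2 | (46 − 80), so the pair is consistent; merging gives y ≡ 654 (mod 3116), where 3116 = lcm(82, 76).
The solution is unique modulo lcm(82, 76) = 3116.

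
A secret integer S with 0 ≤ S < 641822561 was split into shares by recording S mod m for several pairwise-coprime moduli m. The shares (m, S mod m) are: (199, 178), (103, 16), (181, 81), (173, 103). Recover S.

Combine the congruences pairwise.
From S ≡ 178 (mod 199) write S = 178 + 199t. Substituting into S ≡ 16 (mod 103) gives 199t ≡ 44 (mod 103), and since 96⁻¹ ≡ 44 (mod 103), t ≡ 82. Hence S ≡ 178 + 199·82 = 16496 (mod 20497).
From S ≡ 16496 (mod 20497) write S = 16496 + 20497t. Substituting into S ≡ 81 (mod 181) gives 20497t ≡ 56 (mod 181), and since 44⁻¹ ≡ 144 (mod 181), t ≡ 100. Hence S ≡ 16496 + 20497·100 = 2066196 (mod 3709957).
From S ≡ 2066196 (mod 3709957) write S = 2066196 + 3709957t. Substituting into S ≡ 103 (mod 173) gives 3709957t ≡ 46 (mod 173), and since 145⁻¹ ≡ 105 (mod 173), t ≡ 159. Hence S ≡ 2066196 + 3709957·159 = 591949359 (mod 641822561).

591949359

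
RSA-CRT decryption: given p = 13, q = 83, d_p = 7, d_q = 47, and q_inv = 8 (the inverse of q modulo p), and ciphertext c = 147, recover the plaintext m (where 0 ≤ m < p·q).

m₁ = c^(d_p) mod p: c ≡ 4 (mod 13), and 4^7 mod 13 = 4.
m₂ = c^(d_q) mod q: c ≡ 64 (mod 83), and 64^47 mod 83 = 70.
h = q_inv·(m₁ − m₂) mod p = 8·(4 − 70) mod 13 = 5.
m = m₂ + h·q = 70 + 5·83 = 485.

485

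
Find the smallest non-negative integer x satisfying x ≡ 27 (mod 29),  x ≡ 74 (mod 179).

1506

From x ≡ 27 (mod 29) write x = 27 + 29t. Substituting into x ≡ 74 (mod 179) gives 29t ≡ 47 (mod 179), and since 29⁻¹ ≡ 142 (mod 179), t ≡ 51. Hence x ≡ 27 + 29·51 = 1506 (mod 5191).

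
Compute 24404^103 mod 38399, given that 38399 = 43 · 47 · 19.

31529

Mod 43: 24404 ≡ 23; by Fermat, exponent reduces to 103 mod 42 = 19; 23^19 ≡ 10 (mod 43).
Mod 47: 24404 ≡ 11; by Fermat, exponent reduces to 103 mod 46 = 11; 11^11 ≡ 39 (mod 47).
Mod 19: 24404 ≡ 8; by Fermat, exponent reduces to 103 mod 18 = 13; 8^13 ≡ 8 (mod 19).
Combine by CRT: x ≡ 10 (mod 43), x ≡ 39 (mod 47), x ≡ 8 (mod 19) ⇒ x ≡ 31529 (mod 38399).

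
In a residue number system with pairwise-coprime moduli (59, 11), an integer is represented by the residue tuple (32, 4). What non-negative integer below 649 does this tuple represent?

268

Combine the congruences pairwise.
From x ≡ 32 (mod 59) write x = 32 + 59t. Substituting into x ≡ 4 (mod 11) gives 59t ≡ 5 (mod 11), and since 4⁻¹ ≡ 3 (mod 11), t ≡ 4. Hence x ≡ 32 + 59·4 = 268 (mod 649).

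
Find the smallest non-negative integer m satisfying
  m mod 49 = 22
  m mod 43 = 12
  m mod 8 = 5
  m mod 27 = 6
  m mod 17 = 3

The moduli are pairwise coprime; N = 49·43·8·27·17 = 7736904.
N/49 = 157896; 157896 ≡ 18 (mod 49); 18·30 ≡ 1, so inverse 30.
N/43 = 179928; 179928 ≡ 16 (mod 43); 16·35 ≡ 1, so inverse 35.
N/8 = 967113; 967113 ≡ 1 (mod 8), inverse 1.
N/27 = 286552; 286552 ≡ 1 (mod 27), inverse 1.
N/17 = 455112; 455112 ≡ 5 (mod 17); 5·7 ≡ 1, so inverse 7.
m ≡ 22·157896·30 + 12·179928·35 + 5·967113·1 + 6·286552·1 + 3·455112·7 = 195893349.
195893349 mod 7736904 = 2470749.

2470749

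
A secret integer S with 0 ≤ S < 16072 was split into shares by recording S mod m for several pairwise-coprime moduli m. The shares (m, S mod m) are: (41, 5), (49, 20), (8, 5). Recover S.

From S ≡ 5 (mod 41) write S = 5 + 41t. Substituting into S ≡ 20 (mod 49) gives 41t ≡ 15 (mod 49), and since 41⁻¹ ≡ 6 (mod 49), t ≡ 41. Hence S ≡ 5 + 41·41 = 1686 (mod 2009).
From S ≡ 1686 (mod 2009) write S = 1686 + 2009t. Substituting into S ≡ 5 (mod 8) gives 2009t ≡ 7 (mod 8), and since 1⁻¹ ≡ 1 (mod 8), t ≡ 7. Hence S ≡ 1686 + 2009·7 = 15749 (mod 16072).

15749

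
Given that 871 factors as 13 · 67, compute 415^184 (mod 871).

Mod 13: 415 ≡ 12; by Fermat, exponent reduces to 184 mod 12 = 4; 12^4 ≡ 1 (mod 13).
Mod 67: 415 ≡ 13; by Fermat, exponent reduces to 184 mod 66 = 52; 13^52 ≡ 17 (mod 67).
Combine by CRT: x ≡ 1 (mod 13), x ≡ 17 (mod 67) ⇒ x ≡ 352 (mod 871).

352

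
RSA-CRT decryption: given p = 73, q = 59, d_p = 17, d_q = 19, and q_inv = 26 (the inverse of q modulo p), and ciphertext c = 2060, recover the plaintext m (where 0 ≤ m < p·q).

3171

m₁ = c^(d_p) mod p: c ≡ 16 (mod 73), and 16^17 mod 73 = 32.
m₂ = c^(d_q) mod q: c ≡ 54 (mod 59), and 54^19 mod 59 = 44.
h = q_inv·(m₁ − m₂) mod p = 26·(32 − 44) mod 73 = 53.
m = m₂ + h·q = 44 + 53·59 = 3171.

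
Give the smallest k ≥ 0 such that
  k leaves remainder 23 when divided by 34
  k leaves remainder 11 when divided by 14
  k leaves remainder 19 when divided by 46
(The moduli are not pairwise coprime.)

gcd(34, 14) = 2 and 2 | (11 − 23), so the pair is consistent; merging gives k ≡ 193 (mod 238), where 238 = lcm(34, 14).
gcd(238, 46) = 2 and 2 | (19 − 193), so the pair is consistent; merging gives k ≡ 1859 (mod 5474), where 5474 = lcm(238, 46).
The solution is unique modulo lcm(34, 14, 46) = 5474.

1859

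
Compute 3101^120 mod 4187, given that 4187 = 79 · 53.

Mod 79: 3101 ≡ 20; by Fermat, exponent reduces to 120 mod 78 = 42; 20^42 ≡ 21 (mod 79).
Mod 53: 3101 ≡ 27; by Fermat, exponent reduces to 120 mod 52 = 16; 27^16 ≡ 36 (mod 53).
Combine by CRT: x ≡ 21 (mod 79), x ≡ 36 (mod 53) ⇒ x ≡ 1838 (mod 4187).

1838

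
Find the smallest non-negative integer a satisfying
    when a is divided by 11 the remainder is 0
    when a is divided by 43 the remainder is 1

From a ≡ 0 (mod 11) write a = 0 + 11t. Substituting into a ≡ 1 (mod 43) gives 11t ≡ 1 (mod 43), and since 11⁻¹ ≡ 4 (mod 43), t ≡ 4. Hence a ≡ 0 + 11·4 = 44 (mod 473).

44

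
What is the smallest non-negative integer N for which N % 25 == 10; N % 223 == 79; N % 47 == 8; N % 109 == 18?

3249635

Combine the congruences pairwise.
From N ≡ 10 (mod 25) write N = 10 + 25t. Substituting into N ≡ 79 (mod 223) gives 25t ≡ 69 (mod 223), and since 25⁻¹ ≡ 116 (mod 223), t ≡ 199. Hence N ≡ 10 + 25·199 = 4985 (mod 5575).
From N ≡ 4985 (mod 5575) write N = 4985 + 5575t. Substituting into N ≡ 8 (mod 47) gives 5575t ≡ 5 (mod 47), and since 29⁻¹ ≡ 13 (mod 47), t ≡ 18. Hence N ≡ 4985 + 5575·18 = 105335 (mod 262025).
From N ≡ 105335 (mod 262025) write N = 105335 + 262025t. Substituting into N ≡ 18 (mod 109) gives 262025t ≡ 86 (mod 109), and since 98⁻¹ ≡ 99 (mod 109), t ≡ 12. Hence N ≡ 105335 + 262025·12 = 3249635 (mod 28560725).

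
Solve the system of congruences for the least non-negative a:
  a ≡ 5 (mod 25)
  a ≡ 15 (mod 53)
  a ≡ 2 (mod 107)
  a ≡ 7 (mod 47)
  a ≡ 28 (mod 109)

586507555

Combine the congruences pairwise.
From a ≡ 5 (mod 25) write a = 5 + 25t. Substituting into a ≡ 15 (mod 53) gives 25t ≡ 10 (mod 53), and since 25⁻¹ ≡ 17 (mod 53), t ≡ 11. Hence a ≡ 5 + 25·11 = 280 (mod 1325).
From a ≡ 280 (mod 1325) write a = 280 + 1325t. Substituting into a ≡ 2 (mod 107) gives 1325t ≡ 43 (mod 107), and since 41⁻¹ ≡ 47 (mod 107), t ≡ 95. Hence a ≡ 280 + 1325·95 = 126155 (mod 141775).
From a ≡ 126155 (mod 141775) write a = 126155 + 141775t. Substituting into a ≡ 7 (mod 47) gives 141775t ≡ 0 (mod 47), and since 23⁻¹ ≡ 45 (mod 47), t ≡ 0. Hence a ≡ 126155 + 141775·0 = 126155 (mod 6663425).
From a ≡ 126155 (mod 6663425) write a = 126155 + 6663425t. Substituting into a ≡ 28 (mod 109) gives 6663425t ≡ 95 (mod 109), and since 37⁻¹ ≡ 56 (mod 109), t ≡ 88. Hence a ≡ 126155 + 6663425·88 = 586507555 (mod 726313325).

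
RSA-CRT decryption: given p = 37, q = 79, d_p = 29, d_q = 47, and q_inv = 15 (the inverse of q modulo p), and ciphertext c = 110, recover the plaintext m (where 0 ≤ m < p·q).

m₁ = c^(d_p) mod p: c ≡ 36 (mod 37), and 36^29 mod 37 = 36.
m₂ = c^(d_q) mod q: c ≡ 31 (mod 79), and 31^47 mod 79 = 42.
h = q_inv·(m₁ − m₂) mod p = 15·(36 − 42) mod 37 = 21.
m = m₂ + h·q = 42 + 21·79 = 1701.

1701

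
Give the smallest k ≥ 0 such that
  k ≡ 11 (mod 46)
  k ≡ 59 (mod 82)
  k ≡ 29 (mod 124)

59673

gcd(46, 82) = 2 and 2 | (59 − 11), so the pair is consistent; merging gives k ≡ 1207 (mod 1886), where 1886 = lcm(46, 82).
gcd(1886, 124) = 2 and 2 | (29 − 1207), so the pair is consistent; merging gives k ≡ 59673 (mod 116932), where 116932 = lcm(1886, 124).
The solution is unique modulo lcm(46, 82, 124) = 116932.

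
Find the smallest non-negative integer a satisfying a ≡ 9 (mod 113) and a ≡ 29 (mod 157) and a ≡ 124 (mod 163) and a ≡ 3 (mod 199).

275070937

From a ≡ 9 (mod 113) write a = 9 + 113t. Substituting into a ≡ 29 (mod 157) gives 113t ≡ 20 (mod 157), and since 113⁻¹ ≡ 132 (mod 157), t ≡ 128. Hence a ≡ 9 + 113·128 = 14473 (mod 17741).
From a ≡ 14473 (mod 17741) write a = 14473 + 17741t. Substituting into a ≡ 124 (mod 163) gives 17741t ≡ 158 (mod 163), and since 137⁻¹ ≡ 94 (mod 163), t ≡ 19. Hence a ≡ 14473 + 17741·19 = 351552 (mod 2891783).
From a ≡ 351552 (mod 2891783) write a = 351552 + 2891783t. Substituting into a ≡ 3 (mod 199) gives 2891783t ≡ 84 (mod 199), and since 114⁻¹ ≡ 103 (mod 199), t ≡ 95. Hence a ≡ 351552 + 2891783·95 = 275070937 (mod 575464817).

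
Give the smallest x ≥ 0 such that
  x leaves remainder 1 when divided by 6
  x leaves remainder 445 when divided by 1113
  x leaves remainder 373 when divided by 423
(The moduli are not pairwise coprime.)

gcd(6, 1113) = 3 and 3 | (445 − 1), so the pair is consistent; merging gives x ≡ 445 (mod 2226), where 2226 = lcm(6, 1113).
gcd(2226, 423) = 3 and 3 | (373 − 445), so the pair is consistent; merging gives x ≡ 194107 (mod 313866), where 313866 = lcm(2226, 423).
The solution is unique modulo lcm(6, 1113, 423) = 313866.

194107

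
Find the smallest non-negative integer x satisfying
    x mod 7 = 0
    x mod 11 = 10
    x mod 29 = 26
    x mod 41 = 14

90419

The moduli are pairwise coprime; N = 7·11·29·41 = 91553.
N/7 = 13079; 13079 ≡ 3 (mod 7); 3·5 ≡ 1, so inverse 5.
N/11 = 8323; 8323 ≡ 7 (mod 11); 7·8 ≡ 1, so inverse 8.
N/29 = 3157; 3157 ≡ 25 (mod 29); 25·7 ≡ 1, so inverse 7.
N/41 = 2233; 2233 ≡ 19 (mod 41); 19·13 ≡ 1, so inverse 13.
x ≡ 0·13079·5 + 10·8323·8 + 26·3157·7 + 14·2233·13 = 1646820.
1646820 mod 91553 = 90419.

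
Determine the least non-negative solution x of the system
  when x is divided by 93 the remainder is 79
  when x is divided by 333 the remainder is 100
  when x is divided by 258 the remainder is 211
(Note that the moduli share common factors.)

38395

gcd(93, 333) = 3 and 3 | (100 − 79), so the pair is consistent; merging gives x ≡ 7426 (mod 10323), where 10323 = lcm(93, 333).
gcd(10323, 258) = 3 and 3 | (211 − 7426), so the pair is consistent; merging gives x ≡ 38395 (mod 887778), where 887778 = lcm(10323, 258).
The solution is unique modulo lcm(93, 333, 258) = 887778.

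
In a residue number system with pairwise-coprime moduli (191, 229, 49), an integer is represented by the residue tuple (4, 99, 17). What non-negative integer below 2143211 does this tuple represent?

415047

The moduli are pairwise coprime; N = 191·229·49 = 2143211.
N/191 = 11221; 11221 ≡ 143 (mod 191); 143·187 ≡ 1, so inverse 187.
N/229 = 9359; 9359 ≡ 199 (mod 229); 199·145 ≡ 1, so inverse 145.
N/49 = 43739; 43739 ≡ 31 (mod 49); 31·19 ≡ 1, so inverse 19.
x ≡ 4·11221·187 + 99·9359·145 + 17·43739·19 = 156869450.
156869450 mod 2143211 = 415047.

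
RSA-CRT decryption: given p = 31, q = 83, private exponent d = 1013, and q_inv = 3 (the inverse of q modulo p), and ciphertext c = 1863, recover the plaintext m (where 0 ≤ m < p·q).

d_p = d mod (p−1) = 1013 mod 30 = 23; d_q = d mod (q−1) = 29.
m₁ = c^(d_p) mod p: c ≡ 3 (mod 31), and 3^23 mod 31 = 11.
m₂ = c^(d_q) mod q: c ≡ 37 (mod 83), and 37^29 mod 83 = 64.
h = q_inv·(m₁ − m₂) mod p = 3·(11 − 64) mod 31 = 27.
m = m₂ + h·q = 64 + 27·83 = 2305.

2305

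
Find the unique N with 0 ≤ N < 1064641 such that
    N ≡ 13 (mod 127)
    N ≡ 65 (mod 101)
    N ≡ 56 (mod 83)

1052081

Combine the congruences pairwise.
From N ≡ 13 (mod 127) write N = 13 + 127t. Substituting into N ≡ 65 (mod 101) gives 127t ≡ 52 (mod 101), and since 26⁻¹ ≡ 35 (mod 101), t ≡ 2. Hence N ≡ 13 + 127·2 = 267 (mod 12827).
From N ≡ 267 (mod 12827) write N = 267 + 12827t. Substituting into N ≡ 56 (mod 83) gives 12827t ≡ 38 (mod 83), and since 45⁻¹ ≡ 24 (mod 83), t ≡ 82. Hence N ≡ 267 + 12827·82 = 1052081 (mod 1064641).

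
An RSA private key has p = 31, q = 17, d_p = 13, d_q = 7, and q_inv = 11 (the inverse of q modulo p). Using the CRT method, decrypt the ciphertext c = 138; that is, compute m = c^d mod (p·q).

m₁ = c^(d_p) mod p: c ≡ 14 (mod 31), and 14^13 mod 31 = 28.
m₂ = c^(d_q) mod q: c ≡ 2 (mod 17), and 2^7 mod 17 = 9.
h = q_inv·(m₁ − m₂) mod p = 11·(28 − 9) mod 31 = 23.
m = m₂ + h·q = 9 + 23·17 = 400.

400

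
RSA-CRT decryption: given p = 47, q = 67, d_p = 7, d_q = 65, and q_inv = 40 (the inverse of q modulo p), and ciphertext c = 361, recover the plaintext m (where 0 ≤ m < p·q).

m₁ = c^(d_p) mod p: c ≡ 32 (mod 47), and 32^7 mod 47 = 7.
m₂ = c^(d_q) mod q: c ≡ 26 (mod 67), and 26^65 mod 67 = 49.
h = q_inv·(m₁ − m₂) mod p = 40·(7 − 49) mod 47 = 12.
m = m₂ + h·q = 49 + 12·67 = 853.

853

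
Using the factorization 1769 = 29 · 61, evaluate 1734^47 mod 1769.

982

Mod 29: 1734 ≡ 23; by Fermat, exponent reduces to 47 mod 28 = 19; 23^19 ≡ 25 (mod 29).
Mod 61: 1734 ≡ 26; 26^47 ≡ 6 (mod 61).
Combine by CRT: x ≡ 25 (mod 29), x ≡ 6 (mod 61) ⇒ x ≡ 982 (mod 1769).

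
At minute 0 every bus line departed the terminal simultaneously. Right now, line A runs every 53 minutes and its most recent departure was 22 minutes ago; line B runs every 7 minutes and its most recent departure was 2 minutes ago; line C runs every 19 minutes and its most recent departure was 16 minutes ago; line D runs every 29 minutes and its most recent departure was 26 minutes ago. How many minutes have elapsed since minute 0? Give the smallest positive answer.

Combine the congruences pairwise.
From t ≡ 22 (mod 53) write t = 22 + 53s. Substituting into t ≡ 2 (mod 7) gives 53s ≡ 1 (mod 7), and since 4⁻¹ ≡ 2 (mod 7), s ≡ 2. Hence t ≡ 22 + 53·2 = 128 (mod 371).
From t ≡ 128 (mod 371) write t = 128 + 371s. Substituting into t ≡ 16 (mod 19) gives 371s ≡ 2 (mod 19), and since 10⁻¹ ≡ 2 (mod 19), s ≡ 4. Hence t ≡ 128 + 371·4 = 1612 (mod 7049).
From t ≡ 1612 (mod 7049) write t = 1612 + 7049s. Substituting into t ≡ 26 (mod 29) gives 7049s ≡ 9 (mod 29), and since 2⁻¹ ≡ 15 (mod 29), s ≡ 19. Hence t ≡ 1612 + 7049·19 = 135543 (mod 204421).

135543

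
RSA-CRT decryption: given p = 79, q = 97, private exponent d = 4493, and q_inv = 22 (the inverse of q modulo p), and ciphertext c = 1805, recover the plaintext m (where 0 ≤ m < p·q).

d_p = d mod (p−1) = 4493 mod 78 = 47; d_q = d mod (q−1) = 77.
m₁ = c^(d_p) mod p: c ≡ 67 (mod 79), and 67^47 mod 79 = 22.
m₂ = c^(d_q) mod q: c ≡ 59 (mod 97), and 59^77 mod 97 = 15.
h = q_inv·(m₁ − m₂) mod p = 22·(22 − 15) mod 79 = 75.
m = m₂ + h·q = 15 + 75·97 = 7290.

7290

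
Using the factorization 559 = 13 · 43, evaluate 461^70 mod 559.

264

Mod 13: 461 ≡ 6; by Fermat, exponent reduces to 70 mod 12 = 10; 6^10 ≡ 4 (mod 13).
Mod 43: 461 ≡ 31; by Fermat, exponent reduces to 70 mod 42 = 28; 31^28 ≡ 6 (mod 43).
Combine by CRT: x ≡ 4 (mod 13), x ≡ 6 (mod 43) ⇒ x ≡ 264 (mod 559).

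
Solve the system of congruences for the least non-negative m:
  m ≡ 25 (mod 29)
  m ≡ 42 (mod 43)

257

Combine the congruences pairwise.
From m ≡ 25 (mod 29) write m = 25 + 29t. Substituting into m ≡ 42 (mod 43) gives 29t ≡ 17 (mod 43), and since 29⁻¹ ≡ 3 (mod 43), t ≡ 8. Hence m ≡ 25 + 29·8 = 257 (mod 1247).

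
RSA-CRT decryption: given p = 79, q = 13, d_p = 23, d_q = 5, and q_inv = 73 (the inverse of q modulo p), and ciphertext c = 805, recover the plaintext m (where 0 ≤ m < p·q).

298

m₁ = c^(d_p) mod p: c ≡ 15 (mod 79), and 15^23 mod 79 = 61.
m₂ = c^(d_q) mod q: c ≡ 12 (mod 13), and 12^5 mod 13 = 12.
h = q_inv·(m₁ − m₂) mod p = 73·(61 − 12) mod 79 = 22.
m = m₂ + h·q = 12 + 22·13 = 298.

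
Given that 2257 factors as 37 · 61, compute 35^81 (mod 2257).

Mod 37: 35 ≡ 35; by Fermat, exponent reduces to 81 mod 36 = 9; 35^9 ≡ 6 (mod 37).
Mod 61: 35 ≡ 35; by Fermat, exponent reduces to 81 mod 60 = 21; 35^21 ≡ 28 (mod 61).
Combine by CRT: x ≡ 6 (mod 37), x ≡ 28 (mod 61) ⇒ x ≡ 2041 (mod 2257).

2041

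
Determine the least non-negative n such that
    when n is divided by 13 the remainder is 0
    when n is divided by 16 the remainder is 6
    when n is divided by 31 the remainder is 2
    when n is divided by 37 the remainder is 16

The moduli are pairwise coprime; M = 13·16·31·37 = 238576.
M/13 = 18352; 18352 ≡ 9 (mod 13); 9·3 ≡ 1, so inverse 3.
M/16 = 14911; 14911 ≡ 15 (mod 16); 15·15 ≡ 1, so inverse 15.
M/31 = 7696; 7696 ≡ 8 (mod 31); 8·4 ≡ 1, so inverse 4.
M/37 = 6448; 6448 ≡ 10 (mod 37); 10·26 ≡ 1, so inverse 26.
n ≡ 0·18352·3 + 6·14911·15 + 2·7696·4 + 16·6448·26 = 4085926.
4085926 mod 238576 = 30134.

30134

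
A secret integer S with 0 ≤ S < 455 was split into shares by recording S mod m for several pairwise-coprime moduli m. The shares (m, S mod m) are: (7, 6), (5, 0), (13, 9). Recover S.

From S ≡ 6 (mod 7) write S = 6 + 7t. Substituting into S ≡ 0 (mod 5) gives 7t ≡ 4 (mod 5), and since 2⁻¹ ≡ 3 (mod 5), t ≡ 2. Hence S ≡ 6 + 7·2 = 20 (mod 35).
From S ≡ 20 (mod 35) write S = 20 + 35t. Substituting into S ≡ 9 (mod 13) gives 35t ≡ 2 (mod 13), and since 9⁻¹ ≡ 3 (mod 13), t ≡ 6. Hence S ≡ 20 + 35·6 = 230 (mod 455).

230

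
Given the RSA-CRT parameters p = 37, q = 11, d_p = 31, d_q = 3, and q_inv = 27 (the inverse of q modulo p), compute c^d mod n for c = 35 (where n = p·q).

m₁ = c^(d_p) mod p: c ≡ 35 (mod 37), and 35^31 mod 37 = 15.
m₂ = c^(d_q) mod q: c ≡ 2 (mod 11), and 2^3 mod 11 = 8.
h = q_inv·(m₁ − m₂) mod p = 27·(15 − 8) mod 37 = 4.
m = m₂ + h·q = 8 + 4·11 = 52.

52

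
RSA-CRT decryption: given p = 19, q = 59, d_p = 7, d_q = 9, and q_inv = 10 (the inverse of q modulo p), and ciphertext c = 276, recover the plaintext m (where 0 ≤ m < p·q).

224

m₁ = c^(d_p) mod p: c ≡ 10 (mod 19), and 10^7 mod 19 = 15.
m₂ = c^(d_q) mod q: c ≡ 40 (mod 59), and 40^9 mod 59 = 47.
h = q_inv·(m₁ − m₂) mod p = 10·(15 − 47) mod 19 = 3.
m = m₂ + h·q = 47 + 3·59 = 224.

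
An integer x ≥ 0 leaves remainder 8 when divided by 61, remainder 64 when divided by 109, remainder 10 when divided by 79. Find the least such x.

320197

The moduli are pairwise coprime; N = 61·109·79 = 525271.
N/61 = 8611; 8611 ≡ 10 (mod 61); 10·55 ≡ 1, so inverse 55.
N/109 = 4819; 4819 ≡ 23 (mod 109); 23·19 ≡ 1, so inverse 19.
N/79 = 6649; 6649 ≡ 13 (mod 79); 13·73 ≡ 1, so inverse 73.
x ≡ 8·8611·55 + 64·4819·19 + 10·6649·73 = 14502514.
14502514 mod 525271 = 320197.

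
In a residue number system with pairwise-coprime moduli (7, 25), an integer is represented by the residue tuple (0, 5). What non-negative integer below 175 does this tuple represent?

105

From x ≡ 0 (mod 7) write x = 0 + 7t. Substituting into x ≡ 5 (mod 25) gives 7t ≡ 5 (mod 25), and since 7⁻¹ ≡ 18 (mod 25), t ≡ 15. Hence x ≡ 0 + 7·15 = 105 (mod 175).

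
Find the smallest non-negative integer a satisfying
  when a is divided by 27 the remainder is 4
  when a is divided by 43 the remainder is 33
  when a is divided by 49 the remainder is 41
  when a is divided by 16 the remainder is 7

344119

Combine the congruences pairwise.
From a ≡ 4 (mod 27) write a = 4 + 27t. Substituting into a ≡ 33 (mod 43) gives 27t ≡ 29 (mod 43), and since 27⁻¹ ≡ 8 (mod 43), t ≡ 17. Hence a ≡ 4 + 27·17 = 463 (mod 1161).
From a ≡ 463 (mod 1161) write a = 463 + 1161t. Substituting into a ≡ 41 (mod 49) gives 1161t ≡ 19 (mod 49), and since 34⁻¹ ≡ 13 (mod 49), t ≡ 2. Hence a ≡ 463 + 1161·2 = 2785 (mod 56889).
From a ≡ 2785 (mod 56889) write a = 2785 + 56889t. Substituting into a ≡ 7 (mod 16) gives 56889t ≡ 6 (mod 16), and since 9⁻¹ ≡ 9 (mod 16), t ≡ 6. Hence a ≡ 2785 + 56889·6 = 344119 (mod 910224).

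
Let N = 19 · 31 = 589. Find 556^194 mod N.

Mod 19: 556 ≡ 5; by Fermat, exponent reduces to 194 mod 18 = 14; 5^14 ≡ 9 (mod 19).
Mod 31: 556 ≡ 29; by Fermat, exponent reduces to 194 mod 30 = 14; 29^14 ≡ 16 (mod 31).
Combine by CRT: x ≡ 9 (mod 19), x ≡ 16 (mod 31) ⇒ x ≡ 47 (mod 589).

47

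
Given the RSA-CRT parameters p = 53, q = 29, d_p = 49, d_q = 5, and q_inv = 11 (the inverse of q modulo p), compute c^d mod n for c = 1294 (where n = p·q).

392

m₁ = c^(d_p) mod p: c ≡ 22 (mod 53), and 22^49 mod 53 = 21.
m₂ = c^(d_q) mod q: c ≡ 18 (mod 29), and 18^5 mod 29 = 15.
h = q_inv·(m₁ − m₂) mod p = 11·(21 − 15) mod 53 = 13.
m = m₂ + h·q = 15 + 13·29 = 392.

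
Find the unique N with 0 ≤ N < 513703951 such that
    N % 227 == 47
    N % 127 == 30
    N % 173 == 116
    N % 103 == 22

The moduli are pairwise coprime; M = 227·127·173·103 = 513703951.
M/227 = 2263013; 2263013 ≡ 50 (mod 227); 50·168 ≡ 1, so inverse 168.
M/127 = 4044913; 4044913 ≡ 90 (mod 127); 90·24 ≡ 1, so inverse 24.
M/173 = 2969387; 2969387 ≡ 15 (mod 173); 15·150 ≡ 1, so inverse 150.
M/103 = 4987417; 4987417 ≡ 54 (mod 103); 54·21 ≡ 1, so inverse 21.
N ≡ 47·2263013·168 + 30·4044913·24 + 116·2969387·150 + 22·4987417·21 = 74752608462.
74752608462 mod 513703951 = 265535567.

265535567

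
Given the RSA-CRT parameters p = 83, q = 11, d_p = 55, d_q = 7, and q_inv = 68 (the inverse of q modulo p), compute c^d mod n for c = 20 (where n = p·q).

m₁ = c^(d_p) mod p: c ≡ 20 (mod 83), and 20^55 mod 83 = 57.
m₂ = c^(d_q) mod q: c ≡ 9 (mod 11), and 9^7 mod 11 = 4.
h = q_inv·(m₁ − m₂) mod p = 68·(57 − 4) mod 83 = 35.
m = m₂ + h·q = 4 + 35·11 = 389.

389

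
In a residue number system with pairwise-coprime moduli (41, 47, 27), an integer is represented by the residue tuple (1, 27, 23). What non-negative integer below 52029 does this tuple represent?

26159

The moduli are pairwise coprime; N = 41·47·27 = 52029.
N/41 = 1269; 1269 ≡ 39 (mod 41); 39·20 ≡ 1, so inverse 20.
N/47 = 1107; 1107 ≡ 26 (mod 47); 26·38 ≡ 1, so inverse 38.
N/27 = 1927; 1927 ≡ 10 (mod 27); 10·19 ≡ 1, so inverse 19.
x ≡ 1·1269·20 + 27·1107·38 + 23·1927·19 = 2003261.
2003261 mod 52029 = 26159.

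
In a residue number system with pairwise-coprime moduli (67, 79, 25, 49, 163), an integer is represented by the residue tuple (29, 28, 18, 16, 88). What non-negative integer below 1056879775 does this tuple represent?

138657668

From x ≡ 29 (mod 67) write x = 29 + 67t. Substituting into x ≡ 28 (mod 79) gives 67t ≡ 78 (mod 79), and since 67⁻¹ ≡ 46 (mod 79), t ≡ 33. Hence x ≡ 29 + 67·33 = 2240 (mod 5293).
From x ≡ 2240 (mod 5293) write x = 2240 + 5293t. Substituting into x ≡ 18 (mod 25) gives 5293t ≡ 3 (mod 25), and since 18⁻¹ ≡ 7 (mod 25), t ≡ 21. Hence x ≡ 2240 + 5293·21 = 113393 (mod 132325).
From x ≡ 113393 (mod 132325) write x = 113393 + 132325t. Substituting into x ≡ 16 (mod 49) gives 132325t ≡ 9 (mod 49), and since 25⁻¹ ≡ 2 (mod 49), t ≡ 18. Hence x ≡ 113393 + 132325·18 = 2495243 (mod 6483925).
From x ≡ 2495243 (mod 6483925) write x = 2495243 + 6483925t. Substituting into x ≡ 88 (mod 163) gives 6483925t ≡ 49 (mod 163), and since 111⁻¹ ≡ 47 (mod 163), t ≡ 21. Hence x ≡ 2495243 + 6483925·21 = 138657668 (mod 1056879775).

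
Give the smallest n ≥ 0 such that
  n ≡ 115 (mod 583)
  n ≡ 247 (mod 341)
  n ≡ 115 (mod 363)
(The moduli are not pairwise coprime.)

Combine the congruences pairwise.
gcd(583, 341) = 11 and 11 | (247 − 115), so the pair is consistent; merging gives n ≡ 5362 (mod 18073), where 18073 = lcm(583, 341).
gcd(18073, 363) = 11 and 11 | (115 − 5362), so the pair is consistent; merging gives n ≡ 384895 (mod 596409), where 596409 = lcm(18073, 363).
The solution is unique modulo lcm(583, 341, 363) = 596409.

384895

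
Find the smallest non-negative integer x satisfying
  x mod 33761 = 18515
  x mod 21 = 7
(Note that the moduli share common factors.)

Combine the congruences pairwise.
gcd(33761, 21) = 7 and 7 | (7 − 18515), so the pair is consistent; merging gives x ≡ 52276 (mod 101283), where 101283 = lcm(33761, 21).
The solution is unique modulo lcm(33761, 21) = 101283.

52276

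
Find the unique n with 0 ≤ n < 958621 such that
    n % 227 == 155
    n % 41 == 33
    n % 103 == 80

The moduli are pairwise coprime; M = 227·41·103 = 958621.
M/227 = 4223; 4223 ≡ 137 (mod 227); 137·58 ≡ 1, so inverse 58.
M/41 = 23381; 23381 ≡ 11 (mod 41); 11·15 ≡ 1, so inverse 15.
M/103 = 9307; 9307 ≡ 37 (mod 103); 37·39 ≡ 1, so inverse 39.
n ≡ 155·4223·58 + 33·23381·15 + 80·9307·39 = 78576205.
78576205 mod 958621 = 927904.

927904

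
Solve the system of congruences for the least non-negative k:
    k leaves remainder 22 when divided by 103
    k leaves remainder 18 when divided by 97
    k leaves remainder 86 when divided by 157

Combine the congruences pairwise.
From k ≡ 22 (mod 103) write k = 22 + 103t. Substituting into k ≡ 18 (mod 97) gives 103t ≡ 93 (mod 97), and since 6⁻¹ ≡ 81 (mod 97), t ≡ 64. Hence k ≡ 22 + 103·64 = 6614 (mod 9991).
From k ≡ 6614 (mod 9991) write k = 6614 + 9991t. Substituting into k ≡ 86 (mod 157) gives 9991t ≡ 66 (mod 157), and since 100⁻¹ ≡ 11 (mod 157), t ≡ 98. Hence k ≡ 6614 + 9991·98 = 985732 (mod 1568587).

985732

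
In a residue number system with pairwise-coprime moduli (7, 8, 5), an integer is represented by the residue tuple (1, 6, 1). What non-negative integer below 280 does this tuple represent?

From x ≡ 1 (mod 7) write x = 1 + 7t. Substituting into x ≡ 6 (mod 8) gives 7t ≡ 5 (mod 8), and since 7⁻¹ ≡ 7 (mod 8), t ≡ 3. Hence x ≡ 1 + 7·3 = 22 (mod 56).
From x ≡ 22 (mod 56) write x = 22 + 56t. Substituting into x ≡ 1 (mod 5) gives 56t ≡ 4 (mod 5), and since 1⁻¹ ≡ 1 (mod 5), t ≡ 4. Hence x ≡ 22 + 56·4 = 246 (mod 280).

246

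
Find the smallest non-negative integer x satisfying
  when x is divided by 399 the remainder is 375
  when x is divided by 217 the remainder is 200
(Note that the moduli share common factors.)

2370

gcd(399, 217) = 7 and 7 | (200 − 375), so the pair is consistent; merging gives x ≡ 2370 (mod 12369), where 12369 = lcm(399, 217).
The solution is unique modulo lcm(399, 217) = 12369.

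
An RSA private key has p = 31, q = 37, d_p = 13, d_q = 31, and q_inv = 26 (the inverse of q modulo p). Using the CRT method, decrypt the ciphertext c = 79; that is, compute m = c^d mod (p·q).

m₁ = c^(d_p) mod p: c ≡ 17 (mod 31), and 17^13 mod 31 = 3.
m₂ = c^(d_q) mod q: c ≡ 5 (mod 37), and 5^31 mod 37 = 24.
h = q_inv·(m₁ − m₂) mod p = 26·(3 − 24) mod 31 = 12.
m = m₂ + h·q = 24 + 12·37 = 468.

468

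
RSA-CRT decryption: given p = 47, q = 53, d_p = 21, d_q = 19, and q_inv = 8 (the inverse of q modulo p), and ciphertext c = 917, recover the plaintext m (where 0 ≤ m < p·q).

m₁ = c^(d_p) mod p: c ≡ 24 (mod 47), and 24^21 mod 47 = 4.
m₂ = c^(d_q) mod q: c ≡ 16 (mod 53), and 16^19 mod 53 = 13.
h = q_inv·(m₁ − m₂) mod p = 8·(4 − 13) mod 47 = 22.
m = m₂ + h·q = 13 + 22·53 = 1179.

1179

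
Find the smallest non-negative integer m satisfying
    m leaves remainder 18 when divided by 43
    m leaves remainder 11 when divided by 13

362

From m ≡ 18 (mod 43) write m = 18 + 43t. Substituting into m ≡ 11 (mod 13) gives 43t ≡ 6 (mod 13), and since 4⁻¹ ≡ 10 (mod 13), t ≡ 8. Hence m ≡ 18 + 43·8 = 362 (mod 559).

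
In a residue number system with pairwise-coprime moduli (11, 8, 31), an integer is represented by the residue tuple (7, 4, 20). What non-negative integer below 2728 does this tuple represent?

1756

The moduli are pairwise coprime; N = 11·8·31 = 2728.
N/11 = 248; 248 ≡ 6 (mod 11); 6·2 ≡ 1, so inverse 2.
N/8 = 341; 341 ≡ 5 (mod 8); 5·5 ≡ 1, so inverse 5.
N/31 = 88; 88 ≡ 26 (mod 31); 26·6 ≡ 1, so inverse 6.
x ≡ 7·248·2 + 4·341·5 + 20·88·6 = 20852.
20852 mod 2728 = 1756.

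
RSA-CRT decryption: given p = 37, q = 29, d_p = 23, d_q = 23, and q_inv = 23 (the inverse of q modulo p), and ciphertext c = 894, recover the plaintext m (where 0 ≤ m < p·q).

m₁ = c^(d_p) mod p: c ≡ 6 (mod 37), and 6^23 mod 37 = 31.
m₂ = c^(d_q) mod q: c ≡ 24 (mod 29), and 24^23 mod 29 = 25.
h = q_inv·(m₁ − m₂) mod p = 23·(31 − 25) mod 37 = 27.
m = m₂ + h·q = 25 + 27·29 = 808.

808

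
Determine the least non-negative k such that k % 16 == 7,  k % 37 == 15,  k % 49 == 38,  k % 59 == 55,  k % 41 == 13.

51862471

From k ≡ 7 (mod 16) write k = 7 + 16t. Substituting into k ≡ 15 (mod 37) gives 16t ≡ 8 (mod 37), and since 16⁻¹ ≡ 7 (mod 37), t ≡ 19. Hence k ≡ 7 + 16·19 = 311 (mod 592).
From k ≡ 311 (mod 592) write k = 311 + 592t. Substituting into k ≡ 38 (mod 49) gives 592t ≡ 21 (mod 49), and since 4⁻¹ ≡ 37 (mod 49), t ≡ 42. Hence k ≡ 311 + 592·42 = 25175 (mod 29008).
From k ≡ 25175 (mod 29008) write k = 25175 + 29008t. Substituting into k ≡ 55 (mod 59) gives 29008t ≡ 14 (mod 59), and since 39⁻¹ ≡ 56 (mod 59), t ≡ 17. Hence k ≡ 25175 + 29008·17 = 518311 (mod 1711472).
From k ≡ 518311 (mod 1711472) write k = 518311 + 1711472t. Substituting into k ≡ 13 (mod 41) gives 1711472t ≡ 24 (mod 41), and since 9⁻¹ ≡ 32 (mod 41), t ≡ 30. Hence k ≡ 518311 + 1711472·30 = 51862471 (mod 70170352).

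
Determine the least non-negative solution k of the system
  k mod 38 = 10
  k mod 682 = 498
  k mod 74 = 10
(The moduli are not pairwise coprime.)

gcd(38, 682) = 2 and 2 | (498 − 10), so the pair is consistent; merging gives k ≡ 11410 (mod 12958), where 12958 = lcm(38, 682).
gcd(12958, 74) = 2 and 2 | (10 − 11410), so the pair is consistent; merging gives k ≡ 244654 (mod 479446), where 479446 = lcm(12958, 74).
The solution is unique modulo lcm(38, 682, 74) = 479446.

244654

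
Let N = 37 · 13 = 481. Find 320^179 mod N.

239

Mod 37: 320 ≡ 24; by Fermat, exponent reduces to 179 mod 36 = 35; 24^35 ≡ 17 (mod 37).
Mod 13: 320 ≡ 8; by Fermat, exponent reduces to 179 mod 12 = 11; 8^11 ≡ 5 (mod 13).
Combine by CRT: x ≡ 17 (mod 37), x ≡ 5 (mod 13) ⇒ x ≡ 239 (mod 481).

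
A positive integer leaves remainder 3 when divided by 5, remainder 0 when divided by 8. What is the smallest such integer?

From t ≡ 3 (mod 5) write t = 3 + 5s. Substituting into t ≡ 0 (mod 8) gives 5s ≡ 5 (mod 8), and since 5⁻¹ ≡ 5 (mod 8), s ≡ 1. Hence t ≡ 3 + 5·1 = 8 (mod 40).

8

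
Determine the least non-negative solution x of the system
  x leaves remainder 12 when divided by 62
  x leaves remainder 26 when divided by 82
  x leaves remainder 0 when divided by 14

Combine the congruences pairwise.
gcd(62, 82) = 2 and 2 | (26 − 12), so the pair is consistent; merging gives x ≡ 1748 (mod 2542), where 2542 = lcm(62, 82).
gcd(2542, 14) = 2 and 2 | (0 − 1748), so the pair is consistent; merging gives x ≡ 6832 (mod 17794), where 17794 = lcm(2542, 14).
The solution is unique modulo lcm(62, 82, 14) = 17794.

6832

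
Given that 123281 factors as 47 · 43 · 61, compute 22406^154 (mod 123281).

20216

Mod 47: 22406 ≡ 34; by Fermat, exponent reduces to 154 mod 46 = 16; 34^16 ≡ 6 (mod 47).
Mod 43: 22406 ≡ 3; by Fermat, exponent reduces to 154 mod 42 = 28; 3^28 ≡ 6 (mod 43).
Mod 61: 22406 ≡ 19; by Fermat, exponent reduces to 154 mod 60 = 34; 19^34 ≡ 25 (mod 61).
Combine by CRT: x ≡ 6 (mod 47), x ≡ 6 (mod 43), x ≡ 25 (mod 61) ⇒ x ≡ 20216 (mod 123281).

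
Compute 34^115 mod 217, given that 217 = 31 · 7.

6

Mod 31: 34 ≡ 3; by Fermat, exponent reduces to 115 mod 30 = 25; 3^25 ≡ 6 (mod 31).
Mod 7: 34 ≡ 6; by Fermat, exponent reduces to 115 mod 6 = 1; 6^1 ≡ 6 (mod 7).
Combine by CRT: x ≡ 6 (mod 31), x ≡ 6 (mod 7) ⇒ x ≡ 6 (mod 217).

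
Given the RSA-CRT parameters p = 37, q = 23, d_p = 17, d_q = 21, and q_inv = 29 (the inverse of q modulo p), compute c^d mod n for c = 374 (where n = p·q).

m₁ = c^(d_p) mod p: c ≡ 4 (mod 37), and 4^17 mod 37 = 28.
m₂ = c^(d_q) mod q: c ≡ 6 (mod 23), and 6^21 mod 23 = 4.
h = q_inv·(m₁ − m₂) mod p = 29·(28 − 4) mod 37 = 30.
m = m₂ + h·q = 4 + 30·23 = 694.

694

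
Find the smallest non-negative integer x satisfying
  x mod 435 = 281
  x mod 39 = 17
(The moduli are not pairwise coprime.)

3761

Combine the congruences pairwise.
gcd(435, 39) = 3 and 3 | (17 − 281), so the pair is consistent; merging gives x ≡ 3761 (mod 5655), where 5655 = lcm(435, 39).
The solution is unique modulo lcm(435, 39) = 5655.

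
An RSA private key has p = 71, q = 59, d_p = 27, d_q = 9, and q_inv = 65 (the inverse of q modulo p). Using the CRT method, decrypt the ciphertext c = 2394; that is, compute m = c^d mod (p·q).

m₁ = c^(d_p) mod p: c ≡ 51 (mod 71), and 51^27 mod 71 = 39.
m₂ = c^(d_q) mod q: c ≡ 34 (mod 59), and 34^9 mod 59 = 56.
h = q_inv·(m₁ − m₂) mod p = 65·(39 − 56) mod 71 = 31.
m = m₂ + h·q = 56 + 31·59 = 1885.

1885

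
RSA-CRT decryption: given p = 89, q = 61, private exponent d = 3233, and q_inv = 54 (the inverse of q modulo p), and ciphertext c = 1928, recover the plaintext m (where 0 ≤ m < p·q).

d_p = d mod (p−1) = 3233 mod 88 = 65; d_q = d mod (q−1) = 53.
m₁ = c^(d_p) mod p: c ≡ 59 (mod 89), and 59^65 mod 89 = 76.
m₂ = c^(d_q) mod q: c ≡ 37 (mod 61), and 37^53 mod 61 = 38.
h = q_inv·(m₁ − m₂) mod p = 54·(76 − 38) mod 89 = 5.
m = m₂ + h·q = 38 + 5·61 = 343.

343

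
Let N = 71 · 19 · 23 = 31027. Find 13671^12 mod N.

21629

Mod 71: 13671 ≡ 39; 39^12 ≡ 45 (mod 71).
Mod 19: 13671 ≡ 10; 10^12 ≡ 7 (mod 19).
Mod 23: 13671 ≡ 9; 9^12 ≡ 9 (mod 23).
Combine by CRT: x ≡ 45 (mod 71), x ≡ 7 (mod 19), x ≡ 9 (mod 23) ⇒ x ≡ 21629 (mod 31027).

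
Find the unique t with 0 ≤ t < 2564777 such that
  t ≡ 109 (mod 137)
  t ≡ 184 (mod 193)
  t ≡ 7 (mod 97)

The moduli are pairwise coprime; N = 137·193·97 = 2564777.
N/137 = 18721; 18721 ≡ 89 (mod 137); 89·117 ≡ 1, so inverse 117.
N/193 = 13289; 13289 ≡ 165 (mod 193); 165·62 ≡ 1, so inverse 62.
N/97 = 26441; 26441 ≡ 57 (mod 97); 57·80 ≡ 1, so inverse 80.
t ≡ 109·18721·117 + 184·13289·62 + 7·26441·80 = 405156785.
405156785 mod 2564777 = 2486796.

2486796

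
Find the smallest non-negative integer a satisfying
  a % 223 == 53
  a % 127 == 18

8527

From a ≡ 53 (mod 223) write a = 53 + 223t. Substituting into a ≡ 18 (mod 127) gives 223t ≡ 92 (mod 127), and since 96⁻¹ ≡ 86 (mod 127), t ≡ 38. Hence a ≡ 53 + 223·38 = 8527 (mod 28321).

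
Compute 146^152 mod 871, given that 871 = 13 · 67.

Mod 13: 146 ≡ 3; by Fermat, exponent reduces to 152 mod 12 = 8; 3^8 ≡ 9 (mod 13).
Mod 67: 146 ≡ 12; by Fermat, exponent reduces to 152 mod 66 = 20; 12^20 ≡ 23 (mod 67).
Combine by CRT: x ≡ 9 (mod 13), x ≡ 23 (mod 67) ⇒ x ≡ 425 (mod 871).

425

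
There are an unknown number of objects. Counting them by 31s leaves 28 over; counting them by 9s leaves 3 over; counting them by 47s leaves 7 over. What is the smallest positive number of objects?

12180

The moduli are pairwise coprime; M = 31·9·47 = 13113.
M/31 = 423; 423 ≡ 20 (mod 31); 20·14 ≡ 1, so inverse 14.
M/9 = 1457; 1457 ≡ 8 (mod 9); 8·8 ≡ 1, so inverse 8.
M/47 = 279; 279 ≡ 44 (mod 47); 44·31 ≡ 1, so inverse 31.
N ≡ 28·423·14 + 3·1457·8 + 7·279·31 = 261327.
261327 mod 13113 = 12180.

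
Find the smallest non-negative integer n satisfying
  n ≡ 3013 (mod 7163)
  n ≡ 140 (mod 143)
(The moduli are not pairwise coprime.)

gcd(7163, 143) = 13 and 13 | (140 − 3013), so the pair is consistent; merging gives n ≡ 74643 (mod 78793), where 78793 = lcm(7163, 143).
The solution is unique modulo lcm(7163, 143) = 78793.

74643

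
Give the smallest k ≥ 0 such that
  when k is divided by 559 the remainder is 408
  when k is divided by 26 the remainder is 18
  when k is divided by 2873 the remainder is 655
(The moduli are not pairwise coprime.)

135686

Combine the congruences pairwise.
gcd(559, 26) = 13 and 13 | (18 − 408), so the pair is consistent; merging gives k ≡ 408 (mod 1118), where 1118 = lcm(559, 26).
gcd(1118, 2873) = 13 and 13 | (655 − 408), so the pair is consistent; merging gives k ≡ 135686 (mod 247078), where 247078 = lcm(1118, 2873).
The solution is unique modulo lcm(559, 26, 2873) = 247078.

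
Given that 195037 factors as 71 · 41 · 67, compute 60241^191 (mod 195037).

Mod 71: 60241 ≡ 33; by Fermat, exponent reduces to 191 mod 70 = 51; 33^51 ≡ 22 (mod 71).
Mod 41: 60241 ≡ 12; by Fermat, exponent reduces to 191 mod 40 = 31; 12^31 ≡ 15 (mod 41).
Mod 67: 60241 ≡ 8; by Fermat, exponent reduces to 191 mod 66 = 59; 8^59 ≡ 58 (mod 67).
Combine by CRT: x ≡ 22 (mod 71), x ≡ 15 (mod 41), x ≡ 58 (mod 67) ⇒ x ≡ 48231 (mod 195037).

48231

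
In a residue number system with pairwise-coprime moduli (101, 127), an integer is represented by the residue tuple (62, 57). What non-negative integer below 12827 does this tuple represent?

From x ≡ 62 (mod 101) write x = 62 + 101t. Substituting into x ≡ 57 (mod 127) gives 101t ≡ 122 (mod 127), and since 101⁻¹ ≡ 83 (mod 127), t ≡ 93. Hence x ≡ 62 + 101·93 = 9455 (mod 12827).

9455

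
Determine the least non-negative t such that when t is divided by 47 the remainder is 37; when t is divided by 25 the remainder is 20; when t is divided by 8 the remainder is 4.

From t ≡ 37 (mod 47) write t = 37 + 47s. Substituting into t ≡ 20 (mod 25) gives 47s ≡ 8 (mod 25), and since 22⁻¹ ≡ 8 (mod 25), s ≡ 14. Hence t ≡ 37 + 47·14 = 695 (mod 1175).
From t ≡ 695 (mod 1175) write t = 695 + 1175s. Substituting into t ≡ 4 (mod 8) gives 1175s ≡ 5 (mod 8), and since 7⁻¹ ≡ 7 (mod 8), s ≡ 3. Hence t ≡ 695 + 1175·3 = 4220 (mod 9400).

4220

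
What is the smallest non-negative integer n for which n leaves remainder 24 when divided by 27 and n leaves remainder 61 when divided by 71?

132

From n ≡ 24 (mod 27) write n = 24 + 27t. Substituting into n ≡ 61 (mod 71) gives 27t ≡ 37 (mod 71), and since 27⁻¹ ≡ 50 (mod 71), t ≡ 4. Hence n ≡ 24 + 27·4 = 132 (mod 1917).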